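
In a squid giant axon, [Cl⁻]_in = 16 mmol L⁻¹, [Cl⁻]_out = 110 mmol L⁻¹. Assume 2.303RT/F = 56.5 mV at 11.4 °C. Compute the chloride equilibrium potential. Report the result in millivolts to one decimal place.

E = (56.5/z) · log₁₀([Cl⁻]_out/[Cl⁻]_in) with z = -1.
For an anion, dividing by z = -1 reverses the sign.
= (56.5/-1) · log₁₀(110/16) = -56.50 · log₁₀(6.875)
= -56.50 · (0.8373) = -47.31 mV

-47.3 mV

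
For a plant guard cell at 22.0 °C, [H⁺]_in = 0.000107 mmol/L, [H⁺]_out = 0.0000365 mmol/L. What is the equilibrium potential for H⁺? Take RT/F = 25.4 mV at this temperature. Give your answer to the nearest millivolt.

-27 mV

E = (25.4/z) · ln([H⁺]_out/[H⁺]_in) with z = +1.
= (25.4/1) · ln(0.0000365/0.000107) = 25.40 · ln(0.3411)
= 25.40 · (-1.0755) = -27.32 mV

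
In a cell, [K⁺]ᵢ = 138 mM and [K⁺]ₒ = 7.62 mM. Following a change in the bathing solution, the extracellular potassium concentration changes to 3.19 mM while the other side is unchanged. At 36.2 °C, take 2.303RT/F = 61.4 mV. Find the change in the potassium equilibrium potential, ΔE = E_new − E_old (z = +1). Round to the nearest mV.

-23 mV

E_old = (61.4/1)·log₁₀(7.62/138) = -77.24 mV
E_new = (61.4/1)·log₁₀(3.19/138) = -100.46 mV
ΔE = -100.46 − (-77.24) = -23.22 mV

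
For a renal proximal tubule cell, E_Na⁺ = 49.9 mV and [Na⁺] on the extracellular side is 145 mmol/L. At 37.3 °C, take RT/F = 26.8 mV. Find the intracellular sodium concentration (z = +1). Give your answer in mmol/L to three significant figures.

22.5 mmol/L

Nernst: E = (26.8/1) · ln([out]/[in]), so ln([out]/[in]) = 49.9 × 1 / 26.8 = 1.8619.
[out]/[in] = e^(1.8619) = 6.436.
[in] = 145 / 6.436 = 22.53 mmol/L.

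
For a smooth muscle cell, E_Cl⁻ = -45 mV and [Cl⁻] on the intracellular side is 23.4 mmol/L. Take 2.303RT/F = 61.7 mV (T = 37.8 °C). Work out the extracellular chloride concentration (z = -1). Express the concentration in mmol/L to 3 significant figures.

125 mmol/L

Nernst: E = (61.7/-1) · log₁₀([out]/[in]), so log₁₀([out]/[in]) = -45.0 × -1 / 61.7 = 0.7293.
[out]/[in] = 10^(0.7293) = 5.362.
[out] = 5.362 × 23.4 = 125.5 mmol/L.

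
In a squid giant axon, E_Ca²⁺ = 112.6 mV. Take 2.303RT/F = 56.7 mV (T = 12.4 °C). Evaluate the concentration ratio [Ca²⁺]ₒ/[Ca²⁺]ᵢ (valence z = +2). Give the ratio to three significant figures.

log₁₀([out]/[in]) = E·z/(56.7) = 112.6 × 2 / 56.7 = 3.9718
[out]/[in] = 10^(3.9718) = 9371

9370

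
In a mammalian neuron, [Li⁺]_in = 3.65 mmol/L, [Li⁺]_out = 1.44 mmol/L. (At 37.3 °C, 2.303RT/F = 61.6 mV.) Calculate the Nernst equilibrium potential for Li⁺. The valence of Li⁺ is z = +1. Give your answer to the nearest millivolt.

E = (61.6/z) · log₁₀([Li⁺]_out/[Li⁺]_in) with z = +1.
= (61.6/1) · log₁₀(1.44/3.65) = 61.60 · log₁₀(0.3945)
= 61.60 · (-0.4039) = -24.88 mV

-25 mV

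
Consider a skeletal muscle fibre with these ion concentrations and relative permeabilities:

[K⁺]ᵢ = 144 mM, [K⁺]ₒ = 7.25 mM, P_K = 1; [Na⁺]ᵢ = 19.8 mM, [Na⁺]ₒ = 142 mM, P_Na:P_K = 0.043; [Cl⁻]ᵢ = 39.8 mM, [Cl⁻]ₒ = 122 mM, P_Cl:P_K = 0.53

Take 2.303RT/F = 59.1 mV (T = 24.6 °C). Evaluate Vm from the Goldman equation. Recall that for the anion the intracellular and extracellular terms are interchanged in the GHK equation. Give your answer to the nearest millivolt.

Vm = 59.1 · log₁₀[(Σ P·[cation]ₒ + Σ P·[anion]ᵢ) / (Σ P·[cation]ᵢ + Σ P·[anion]ₒ)]
Numerator = 1×7.25 + 0.043×142 + 0.53×39.8 = 34.45
Denominator = 1×144 + 0.043×19.8 + 0.53×122 = 209.5
Vm = 59.1 · log₁₀(0.16443) = 59.1 × (-0.7840) = -46.34 mV

-46 mV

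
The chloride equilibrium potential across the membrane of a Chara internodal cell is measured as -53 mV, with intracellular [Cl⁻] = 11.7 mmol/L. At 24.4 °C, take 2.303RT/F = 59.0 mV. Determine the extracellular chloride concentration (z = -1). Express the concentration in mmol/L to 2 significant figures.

Nernst: E = (59.0/-1) · log₁₀([out]/[in]), so log₁₀([out]/[in]) = -53.0 × -1 / 59.0 = 0.8983.
[out]/[in] = 10^(0.8983) = 7.912.
[out] = 7.912 × 11.7 = 92.57 mmol/L.

93 mmol/L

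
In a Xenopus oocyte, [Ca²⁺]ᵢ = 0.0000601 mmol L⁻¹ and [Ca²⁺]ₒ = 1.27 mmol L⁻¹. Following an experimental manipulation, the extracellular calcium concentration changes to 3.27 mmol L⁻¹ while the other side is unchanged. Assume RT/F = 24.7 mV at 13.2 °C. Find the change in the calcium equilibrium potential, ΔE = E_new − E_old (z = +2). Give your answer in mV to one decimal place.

11.7 mV

E_old = (24.7/2)·ln(1.27/0.0000601) = 122.99 mV
E_new = (24.7/2)·ln(3.27/0.0000601) = 134.67 mV
ΔE = 134.67 − (122.99) = 11.68 mV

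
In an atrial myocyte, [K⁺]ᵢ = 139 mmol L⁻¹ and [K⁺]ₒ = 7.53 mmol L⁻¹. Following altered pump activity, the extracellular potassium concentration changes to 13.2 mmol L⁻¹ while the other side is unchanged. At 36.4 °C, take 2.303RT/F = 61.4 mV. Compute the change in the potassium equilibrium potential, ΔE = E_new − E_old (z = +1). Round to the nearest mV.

E_old = (61.4/1)·log₁₀(7.53/139) = -77.75 mV
E_new = (61.4/1)·log₁₀(13.2/139) = -62.78 mV
ΔE = -62.78 − (-77.75) = 14.97 mV

15 mV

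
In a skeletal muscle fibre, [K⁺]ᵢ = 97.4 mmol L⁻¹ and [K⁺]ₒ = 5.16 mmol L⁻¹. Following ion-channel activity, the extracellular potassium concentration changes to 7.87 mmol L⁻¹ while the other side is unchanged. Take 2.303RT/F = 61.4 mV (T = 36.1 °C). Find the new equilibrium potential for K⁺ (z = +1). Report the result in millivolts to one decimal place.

After the shift: [K⁺]_out = 7.87, [K⁺]_in = 97.4 mmol L⁻¹.
E_new = (61.4/1)·log₁₀(7.87/97.4) = 61.40 · (-1.0926) = -67.08 mV

-67.1 mV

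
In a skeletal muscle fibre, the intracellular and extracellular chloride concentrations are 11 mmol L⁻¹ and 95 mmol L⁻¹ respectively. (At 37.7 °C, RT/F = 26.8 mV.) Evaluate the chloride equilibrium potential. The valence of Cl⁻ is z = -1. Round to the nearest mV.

E = (26.8/z) · ln([Cl⁻]_out/[Cl⁻]_in) with z = -1.
For an anion, dividing by z = -1 reverses the sign.
= (26.8/-1) · ln(95/11) = -26.80 · ln(8.636)
= -26.80 · (2.1560) = -57.78 mV

-58 mV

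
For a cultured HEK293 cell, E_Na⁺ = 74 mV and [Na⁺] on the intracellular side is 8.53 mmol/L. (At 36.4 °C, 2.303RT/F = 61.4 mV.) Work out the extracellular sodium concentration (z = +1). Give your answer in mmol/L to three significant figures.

137 mmol/L

Nernst: E = (61.4/1) · log₁₀([out]/[in]), so log₁₀([out]/[in]) = 74.0 × 1 / 61.4 = 1.2052.
[out]/[in] = 10^(1.2052) = 16.04.
[out] = 16.04 × 8.53 = 136.8 mmol/L.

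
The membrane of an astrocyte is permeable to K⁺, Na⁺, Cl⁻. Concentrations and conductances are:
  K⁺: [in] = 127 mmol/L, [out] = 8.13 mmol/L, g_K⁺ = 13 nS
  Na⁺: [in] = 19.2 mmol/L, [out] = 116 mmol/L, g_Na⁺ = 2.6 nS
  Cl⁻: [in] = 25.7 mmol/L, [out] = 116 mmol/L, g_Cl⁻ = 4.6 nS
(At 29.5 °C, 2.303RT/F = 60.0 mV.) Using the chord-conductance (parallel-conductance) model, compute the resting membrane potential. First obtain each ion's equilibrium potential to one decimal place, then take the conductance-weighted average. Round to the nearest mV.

-49 mV

E_K⁺ = (60.0/1)·log₁₀(8.13/127) = -71.6 mV
E_Na⁺ = (60.0/1)·log₁₀(116/19.2) = 46.9 mV
E_Cl⁻ = (60.0/-1)·log₁₀(116/25.7) = -39.3 mV
Vm = (Σ gᵢEᵢ)/(Σ gᵢ) = (13·-71.6 + 2.6·46.9 + 4.6·-39.3) / (13 + 2.6 + 4.6)
= -989.64 / 20.2 = -48.99 mV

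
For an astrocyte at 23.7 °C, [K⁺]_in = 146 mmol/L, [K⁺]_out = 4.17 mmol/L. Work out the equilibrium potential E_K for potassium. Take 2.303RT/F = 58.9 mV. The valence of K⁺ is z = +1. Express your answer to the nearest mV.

-91 mV

E = (58.9/z) · log₁₀([K⁺]_out/[K⁺]_in) with z = +1.
= (58.9/1) · log₁₀(4.17/146) = 58.90 · log₁₀(0.02856)
= 58.90 · (-1.5442) = -90.95 mV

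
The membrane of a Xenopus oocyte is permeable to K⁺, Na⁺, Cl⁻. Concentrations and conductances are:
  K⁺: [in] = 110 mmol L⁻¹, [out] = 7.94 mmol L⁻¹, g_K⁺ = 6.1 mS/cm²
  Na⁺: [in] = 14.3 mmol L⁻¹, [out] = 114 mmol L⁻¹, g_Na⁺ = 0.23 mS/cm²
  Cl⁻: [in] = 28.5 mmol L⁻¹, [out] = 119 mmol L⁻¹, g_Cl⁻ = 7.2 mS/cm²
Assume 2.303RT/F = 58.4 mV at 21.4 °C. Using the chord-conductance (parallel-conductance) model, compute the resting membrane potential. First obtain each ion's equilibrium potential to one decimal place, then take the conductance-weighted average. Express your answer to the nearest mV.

E_K⁺ = (58.4/1)·log₁₀(7.94/110) = -66.7 mV
E_Na⁺ = (58.4/1)·log₁₀(114/14.3) = 52.7 mV
E_Cl⁻ = (58.4/-1)·log₁₀(119/28.5) = -36.2 mV
Vm = (Σ gᵢEᵢ)/(Σ gᵢ) = (6.1·-66.7 + 0.23·52.7 + 7.2·-36.2) / (6.1 + 0.23 + 7.2)
= -655.39 / 13.53 = -48.44 mV

-48 mV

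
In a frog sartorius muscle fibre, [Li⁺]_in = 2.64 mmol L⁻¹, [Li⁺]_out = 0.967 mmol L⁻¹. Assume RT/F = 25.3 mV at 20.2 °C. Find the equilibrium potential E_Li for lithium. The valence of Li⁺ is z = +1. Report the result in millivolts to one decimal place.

-25.4 mV

E = (25.3/z) · ln([Li⁺]_out/[Li⁺]_in) with z = +1.
= (25.3/1) · ln(0.967/2.64) = 25.30 · ln(0.3663)
= 25.30 · (-1.0043) = -25.41 mV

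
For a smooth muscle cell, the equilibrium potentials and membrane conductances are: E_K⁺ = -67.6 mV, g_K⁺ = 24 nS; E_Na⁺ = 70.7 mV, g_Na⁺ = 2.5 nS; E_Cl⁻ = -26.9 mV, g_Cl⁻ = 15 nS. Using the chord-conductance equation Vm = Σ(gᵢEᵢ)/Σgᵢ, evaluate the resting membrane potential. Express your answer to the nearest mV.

-45 mV

Σ gᵢEᵢ = 24·(-67.6) + 2.5·(70.7) + 15·(-26.9) = -1849.15
Σ gᵢ = 24 + 2.5 + 15 = 41.5
Vm = -1849.15 / 41.5 = -44.56 mV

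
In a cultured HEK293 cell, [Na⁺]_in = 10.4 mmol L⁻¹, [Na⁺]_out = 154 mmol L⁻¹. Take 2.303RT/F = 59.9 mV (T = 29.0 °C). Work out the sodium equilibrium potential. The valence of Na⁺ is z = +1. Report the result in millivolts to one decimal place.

70.1 mV

E = (59.9/z) · log₁₀([Na⁺]_out/[Na⁺]_in) with z = +1.
= (59.9/1) · log₁₀(154/10.4) = 59.90 · log₁₀(14.81)
= 59.90 · (1.1705) = 70.11 mV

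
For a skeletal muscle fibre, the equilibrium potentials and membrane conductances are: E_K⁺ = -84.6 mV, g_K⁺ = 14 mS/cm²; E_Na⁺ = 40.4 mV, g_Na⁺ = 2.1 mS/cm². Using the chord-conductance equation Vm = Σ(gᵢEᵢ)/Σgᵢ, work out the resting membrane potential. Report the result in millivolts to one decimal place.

-68.3 mV

Σ gᵢEᵢ = 14·(-84.6) + 2.1·(40.4) = -1099.56
Σ gᵢ = 14 + 2.1 = 16.1
Vm = -1099.56 / 16.1 = -68.30 mV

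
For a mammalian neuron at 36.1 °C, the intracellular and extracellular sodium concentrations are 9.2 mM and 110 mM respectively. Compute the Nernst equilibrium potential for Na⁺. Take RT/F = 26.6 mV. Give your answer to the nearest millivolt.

66 mV

E = (26.6/z) · ln([Na⁺]_out/[Na⁺]_in) with z = +1.
= (26.6/1) · ln(110/9.2) = 26.60 · ln(11.96)
= 26.60 · (2.4813) = 66.00 mV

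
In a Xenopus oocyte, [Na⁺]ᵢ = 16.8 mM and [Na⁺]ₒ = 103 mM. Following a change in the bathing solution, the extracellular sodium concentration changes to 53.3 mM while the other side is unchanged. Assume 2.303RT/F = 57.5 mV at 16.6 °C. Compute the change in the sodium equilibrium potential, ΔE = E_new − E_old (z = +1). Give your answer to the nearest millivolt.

-16 mV

E_old = (57.5/1)·log₁₀(103/16.8) = 45.28 mV
E_new = (57.5/1)·log₁₀(53.3/16.8) = 28.83 mV
ΔE = 28.83 − (45.28) = -16.45 mV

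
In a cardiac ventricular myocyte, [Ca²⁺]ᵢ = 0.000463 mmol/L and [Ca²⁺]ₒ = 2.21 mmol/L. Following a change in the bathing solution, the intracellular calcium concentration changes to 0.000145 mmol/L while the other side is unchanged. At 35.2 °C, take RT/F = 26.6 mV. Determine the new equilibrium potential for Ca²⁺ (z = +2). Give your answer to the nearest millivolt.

128 mV

After the shift: [Ca²⁺]_out = 2.21, [Ca²⁺]_in = 0.000145 mmol/L.
E_new = (26.6/2)·ln(2.21/0.000145) = 13.30 · (9.6318) = 128.10 mV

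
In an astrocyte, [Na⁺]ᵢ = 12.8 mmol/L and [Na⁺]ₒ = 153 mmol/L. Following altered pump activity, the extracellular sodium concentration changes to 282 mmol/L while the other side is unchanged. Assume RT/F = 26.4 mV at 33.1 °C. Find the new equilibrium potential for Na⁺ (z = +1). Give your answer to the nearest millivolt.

82 mV

After the shift: [Na⁺]_out = 282, [Na⁺]_in = 12.8 mmol/L.
E_new = (26.4/1)·ln(282/12.8) = 26.40 · (3.0925) = 81.64 mV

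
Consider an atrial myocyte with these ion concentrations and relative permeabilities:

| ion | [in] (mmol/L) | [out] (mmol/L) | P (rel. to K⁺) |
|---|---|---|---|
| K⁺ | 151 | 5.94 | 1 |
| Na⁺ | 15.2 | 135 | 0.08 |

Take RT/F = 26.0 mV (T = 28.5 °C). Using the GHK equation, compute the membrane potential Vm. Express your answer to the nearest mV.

-57 mV

Vm = 26.0 · ln[(Σ P·[cation]ₒ + Σ P·[anion]ᵢ) / (Σ P·[cation]ᵢ + Σ P·[anion]ₒ)]
Numerator = 1×5.94 + 0.08×135 = 16.74
Denominator = 1×151 + 0.08×15.2 = 152.2
Vm = 26.0 · ln(0.10998) = 26.0 × (-2.2075) = -57.39 mV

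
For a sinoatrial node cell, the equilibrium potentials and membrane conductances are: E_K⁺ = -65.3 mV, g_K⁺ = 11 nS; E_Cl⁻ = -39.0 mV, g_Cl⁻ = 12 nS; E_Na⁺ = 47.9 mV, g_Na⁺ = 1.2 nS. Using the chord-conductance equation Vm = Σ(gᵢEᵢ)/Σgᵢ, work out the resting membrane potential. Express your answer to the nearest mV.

Σ gᵢEᵢ = 11·(-65.3) + 12·(-39.0) + 1.2·(47.9) = -1128.82
Σ gᵢ = 11 + 12 + 1.2 = 24.2
Vm = -1128.82 / 24.2 = -46.65 mV

-47 mV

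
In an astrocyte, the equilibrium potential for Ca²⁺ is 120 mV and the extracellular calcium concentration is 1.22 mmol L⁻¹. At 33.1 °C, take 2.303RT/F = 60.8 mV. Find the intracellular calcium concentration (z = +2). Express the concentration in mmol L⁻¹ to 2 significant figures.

0.00014 mmol L⁻¹

Nernst: E = (60.8/2) · log₁₀([out]/[in]), so log₁₀([out]/[in]) = 120.0 × 2 / 60.8 = 3.9474.
[out]/[in] = 10^(3.9474) = 8859.
[in] = 1.22 / 8859 = 0.0001377 mmol L⁻¹.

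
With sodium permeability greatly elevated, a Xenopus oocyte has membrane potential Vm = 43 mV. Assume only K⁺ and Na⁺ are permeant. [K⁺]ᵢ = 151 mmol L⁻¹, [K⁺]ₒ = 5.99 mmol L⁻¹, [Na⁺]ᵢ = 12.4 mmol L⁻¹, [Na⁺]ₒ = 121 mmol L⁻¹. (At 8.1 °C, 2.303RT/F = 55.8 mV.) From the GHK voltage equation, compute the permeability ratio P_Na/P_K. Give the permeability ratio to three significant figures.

Let α = P_Na/P_K. GHK: Vm = 55.8·log₁₀[(Kₒ + α·Naₒ)/(Kᵢ + α·Naᵢ)].
10^(Vm/55.8) = 10^(43.0/55.8) = 5.8967
So 5.8967·(Kᵢ + α·Naᵢ) = Kₒ + α·Naₒ → α = (5.8967·151.0 − 5.99) / (121.0 − 5.8967·12.4)
α = (890.4 − 5.99) / (121.0 − 73.12) = 884.4/47.88 = 18.47

18.5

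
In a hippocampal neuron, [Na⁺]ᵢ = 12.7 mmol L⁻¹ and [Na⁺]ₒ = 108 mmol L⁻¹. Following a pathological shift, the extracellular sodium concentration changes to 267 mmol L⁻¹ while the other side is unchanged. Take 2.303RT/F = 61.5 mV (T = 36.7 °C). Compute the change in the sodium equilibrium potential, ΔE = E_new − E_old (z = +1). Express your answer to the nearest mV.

E_old = (61.5/1)·log₁₀(108/12.7) = 57.17 mV
E_new = (61.5/1)·log₁₀(267/12.7) = 81.35 mV
ΔE = 81.35 − (57.17) = 24.17 mV

24 mV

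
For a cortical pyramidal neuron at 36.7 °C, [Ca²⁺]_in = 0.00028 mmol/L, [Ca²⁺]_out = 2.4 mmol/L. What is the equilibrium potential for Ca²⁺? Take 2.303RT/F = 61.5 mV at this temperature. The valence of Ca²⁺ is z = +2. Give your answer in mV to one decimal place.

E = (61.5/z) · log₁₀([Ca²⁺]_out/[Ca²⁺]_in) with z = +2.
= (61.5/2) · log₁₀(2.4/0.00028) = 30.75 · log₁₀(8571)
= 30.75 · (3.9331) = 120.94 mV

120.9 mV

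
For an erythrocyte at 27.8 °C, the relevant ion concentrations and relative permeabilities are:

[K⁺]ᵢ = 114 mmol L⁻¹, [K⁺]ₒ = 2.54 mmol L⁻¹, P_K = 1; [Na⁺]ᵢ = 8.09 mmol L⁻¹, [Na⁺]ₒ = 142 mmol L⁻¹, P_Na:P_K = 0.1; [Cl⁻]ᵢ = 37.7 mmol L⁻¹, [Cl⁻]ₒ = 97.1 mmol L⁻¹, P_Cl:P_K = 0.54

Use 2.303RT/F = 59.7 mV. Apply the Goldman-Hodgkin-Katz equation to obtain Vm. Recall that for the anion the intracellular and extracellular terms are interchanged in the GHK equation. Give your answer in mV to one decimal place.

Vm = 59.7 · log₁₀[(Σ P·[cation]ₒ + Σ P·[anion]ᵢ) / (Σ P·[cation]ᵢ + Σ P·[anion]ₒ)]
Numerator = 1×2.54 + 0.1×142 + 0.54×37.7 = 37.1
Denominator = 1×114 + 0.1×8.09 + 0.54×97.1 = 167.2
Vm = 59.7 · log₁₀(0.22182) = 59.7 × (-0.6540) = -39.04 mV

-39.0 mV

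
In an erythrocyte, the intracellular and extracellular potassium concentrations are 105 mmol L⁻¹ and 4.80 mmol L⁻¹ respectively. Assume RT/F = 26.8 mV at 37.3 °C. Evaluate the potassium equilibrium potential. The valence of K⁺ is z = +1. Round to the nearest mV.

-83 mV

E = (26.8/z) · ln([K⁺]_out/[K⁺]_in) with z = +1.
= (26.8/1) · ln(4.80/105) = 26.80 · ln(0.04571)
= 26.80 · (-3.0853) = -82.69 mV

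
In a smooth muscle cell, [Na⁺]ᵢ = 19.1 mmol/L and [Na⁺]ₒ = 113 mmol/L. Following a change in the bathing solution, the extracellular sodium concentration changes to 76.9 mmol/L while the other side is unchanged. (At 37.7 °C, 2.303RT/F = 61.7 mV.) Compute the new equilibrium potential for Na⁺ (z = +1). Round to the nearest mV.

37 mV

After the shift: [Na⁺]_out = 76.9, [Na⁺]_in = 19.1 mmol/L.
E_new = (61.7/1)·log₁₀(76.9/19.1) = 61.70 · (0.6049) = 37.32 mV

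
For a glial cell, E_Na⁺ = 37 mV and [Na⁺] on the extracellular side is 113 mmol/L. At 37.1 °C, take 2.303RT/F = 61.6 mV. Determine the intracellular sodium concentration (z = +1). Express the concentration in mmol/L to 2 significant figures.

Nernst: E = (61.6/1) · log₁₀([out]/[in]), so log₁₀([out]/[in]) = 37.0 × 1 / 61.6 = 0.6006.
[out]/[in] = 10^(0.6006) = 3.987.
[in] = 113 / 3.987 = 28.34 mmol/L.

28 mmol/L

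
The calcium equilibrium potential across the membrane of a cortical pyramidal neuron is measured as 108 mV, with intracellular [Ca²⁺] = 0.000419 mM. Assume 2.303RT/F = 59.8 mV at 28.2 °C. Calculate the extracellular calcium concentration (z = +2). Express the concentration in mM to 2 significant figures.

1.7 mM

Nernst: E = (59.8/2) · log₁₀([out]/[in]), so log₁₀([out]/[in]) = 108.0 × 2 / 59.8 = 3.6120.
[out]/[in] = 10^(3.6120) = 4093.
[out] = 4093 × 0.000419 = 1.715 mM.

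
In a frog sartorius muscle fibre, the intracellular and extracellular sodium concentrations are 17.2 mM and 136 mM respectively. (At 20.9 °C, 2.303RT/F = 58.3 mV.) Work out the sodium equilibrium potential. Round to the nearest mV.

52 mV

E = (58.3/z) · log₁₀([Na⁺]_out/[Na⁺]_in) with z = +1.
= (58.3/1) · log₁₀(136/17.2) = 58.30 · log₁₀(7.907)
= 58.30 · (0.8980) = 52.35 mV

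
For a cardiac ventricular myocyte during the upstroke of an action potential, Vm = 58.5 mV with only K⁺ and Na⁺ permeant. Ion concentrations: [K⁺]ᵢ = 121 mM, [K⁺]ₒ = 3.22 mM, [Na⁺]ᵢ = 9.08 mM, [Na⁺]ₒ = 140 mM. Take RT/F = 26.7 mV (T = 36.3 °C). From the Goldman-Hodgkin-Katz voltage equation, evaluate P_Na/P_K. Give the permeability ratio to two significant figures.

18

Let α = P_Na/P_K. GHK: Vm = 26.7·ln[(Kₒ + α·Naₒ)/(Kᵢ + α·Naᵢ)].
e^(Vm/26.7) = e^(58.5/26.7) = 8.9443
So 8.9443·(Kᵢ + α·Naᵢ) = Kₒ + α·Naₒ → α = (8.9443·121.0 − 3.22) / (140.0 − 8.9443·9.08)
α = (1082 − 3.22) / (140.0 − 81.21) = 1079/58.79 = 18.36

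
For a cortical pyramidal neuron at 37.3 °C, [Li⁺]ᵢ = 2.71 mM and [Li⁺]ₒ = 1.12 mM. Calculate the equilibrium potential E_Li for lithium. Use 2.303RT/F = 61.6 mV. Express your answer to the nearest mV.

-24 mV

E = (61.6/z) · log₁₀([Li⁺]_out/[Li⁺]_in) with z = +1.
= (61.6/1) · log₁₀(1.12/2.71) = 61.60 · log₁₀(0.4133)
= 61.60 · (-0.3838) = -23.64 mV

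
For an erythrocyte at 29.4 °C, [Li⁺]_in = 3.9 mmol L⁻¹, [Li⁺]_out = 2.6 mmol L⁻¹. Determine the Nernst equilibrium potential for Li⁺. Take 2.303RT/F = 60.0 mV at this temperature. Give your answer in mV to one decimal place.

E = (60.0/z) · log₁₀([Li⁺]_out/[Li⁺]_in) with z = +1.
= (60.0/1) · log₁₀(2.6/3.9) = 60.00 · log₁₀(0.6667)
= 60.00 · (-0.1761) = -10.57 mV

-10.6 mV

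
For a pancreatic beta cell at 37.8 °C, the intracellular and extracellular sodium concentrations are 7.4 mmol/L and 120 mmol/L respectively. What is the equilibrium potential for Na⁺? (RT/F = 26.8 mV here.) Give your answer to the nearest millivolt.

75 mV

E = (26.8/z) · ln([Na⁺]_out/[Na⁺]_in) with z = +1.
= (26.8/1) · ln(120/7.4) = 26.80 · ln(16.22)
= 26.80 · (2.7860) = 74.67 mV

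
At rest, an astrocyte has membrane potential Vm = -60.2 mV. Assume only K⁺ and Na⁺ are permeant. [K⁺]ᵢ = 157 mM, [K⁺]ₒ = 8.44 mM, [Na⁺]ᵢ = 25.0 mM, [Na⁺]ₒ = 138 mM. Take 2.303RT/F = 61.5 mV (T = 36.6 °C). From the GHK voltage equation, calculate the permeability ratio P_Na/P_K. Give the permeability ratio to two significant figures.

0.059

Let α = P_Na/P_K. GHK: Vm = 61.5·log₁₀[(Kₒ + α·Naₒ)/(Kᵢ + α·Naᵢ)].
10^(Vm/61.5) = 10^(-60.2/61.5) = 0.10499
So 0.10499·(Kᵢ + α·Naᵢ) = Kₒ + α·Naₒ → α = (0.10499·157.0 − 8.44) / (138.0 − 0.10499·25.0)
α = (16.48 − 8.44) / (138.0 − 2.625) = 8.043/135.4 = 0.05941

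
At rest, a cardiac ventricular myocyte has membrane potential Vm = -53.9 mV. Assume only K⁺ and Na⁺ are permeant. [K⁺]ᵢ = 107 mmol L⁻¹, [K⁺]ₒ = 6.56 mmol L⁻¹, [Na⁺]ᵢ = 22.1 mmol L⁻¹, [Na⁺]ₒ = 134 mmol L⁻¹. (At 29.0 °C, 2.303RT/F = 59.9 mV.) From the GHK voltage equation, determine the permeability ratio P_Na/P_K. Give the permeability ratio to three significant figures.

Let α = P_Na/P_K. GHK: Vm = 59.9·log₁₀[(Kₒ + α·Naₒ)/(Kᵢ + α·Naᵢ)].
10^(Vm/59.9) = 10^(-53.9/59.9) = 0.12594
So 0.12594·(Kᵢ + α·Naᵢ) = Kₒ + α·Naₒ → α = (0.12594·107.0 − 6.56) / (134.0 − 0.12594·22.1)
α = (13.48 − 6.56) / (134.0 − 2.783) = 6.916/131.2 = 0.0527

0.0527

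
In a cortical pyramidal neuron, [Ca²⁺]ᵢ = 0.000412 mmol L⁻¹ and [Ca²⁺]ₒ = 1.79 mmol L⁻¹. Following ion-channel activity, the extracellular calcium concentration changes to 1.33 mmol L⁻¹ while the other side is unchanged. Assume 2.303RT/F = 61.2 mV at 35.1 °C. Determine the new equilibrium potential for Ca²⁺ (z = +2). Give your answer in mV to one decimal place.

After the shift: [Ca²⁺]_out = 1.33, [Ca²⁺]_in = 0.000412 mmol L⁻¹.
E_new = (61.2/2)·log₁₀(1.33/0.000412) = 30.60 · (3.5090) = 107.37 mV

107.4 mV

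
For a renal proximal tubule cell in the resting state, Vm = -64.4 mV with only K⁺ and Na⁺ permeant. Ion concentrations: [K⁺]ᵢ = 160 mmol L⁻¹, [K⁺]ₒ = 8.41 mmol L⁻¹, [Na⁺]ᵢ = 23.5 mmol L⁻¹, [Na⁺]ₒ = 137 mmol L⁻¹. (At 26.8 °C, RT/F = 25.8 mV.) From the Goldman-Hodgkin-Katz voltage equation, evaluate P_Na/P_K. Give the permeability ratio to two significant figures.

0.035

Let α = P_Na/P_K. GHK: Vm = 25.8·ln[(Kₒ + α·Naₒ)/(Kᵢ + α·Naᵢ)].
e^(Vm/25.8) = e^(-64.4/25.8) = 0.082404
So 0.082404·(Kᵢ + α·Naᵢ) = Kₒ + α·Naₒ → α = (0.082404·160.0 − 8.41) / (137.0 − 0.082404·23.5)
α = (13.18 − 8.41) / (137.0 − 1.936) = 4.775/135.1 = 0.03535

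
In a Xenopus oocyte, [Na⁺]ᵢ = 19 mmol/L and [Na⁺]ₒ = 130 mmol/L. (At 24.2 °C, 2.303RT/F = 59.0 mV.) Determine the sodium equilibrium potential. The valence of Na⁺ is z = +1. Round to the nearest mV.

E = (59.0/z) · log₁₀([Na⁺]_out/[Na⁺]_in) with z = +1.
= (59.0/1) · log₁₀(130/19) = 59.00 · log₁₀(6.842)
= 59.00 · (0.8352) = 49.28 mV

49 mV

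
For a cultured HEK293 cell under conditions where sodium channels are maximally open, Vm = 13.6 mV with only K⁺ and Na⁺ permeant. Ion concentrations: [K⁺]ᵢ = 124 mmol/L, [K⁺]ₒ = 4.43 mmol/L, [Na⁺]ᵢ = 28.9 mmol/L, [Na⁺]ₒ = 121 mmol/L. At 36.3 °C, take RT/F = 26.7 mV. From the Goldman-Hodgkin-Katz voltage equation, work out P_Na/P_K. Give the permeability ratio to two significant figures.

Let α = P_Na/P_K. GHK: Vm = 26.7·ln[(Kₒ + α·Naₒ)/(Kᵢ + α·Naᵢ)].
e^(Vm/26.7) = e^(13.6/26.7) = 1.6642
So 1.6642·(Kᵢ + α·Naᵢ) = Kₒ + α·Naₒ → α = (1.6642·124.0 − 4.43) / (121.0 − 1.6642·28.9)
α = (206.4 − 4.43) / (121.0 − 48.1) = 201.9/72.9 = 2.77

2.8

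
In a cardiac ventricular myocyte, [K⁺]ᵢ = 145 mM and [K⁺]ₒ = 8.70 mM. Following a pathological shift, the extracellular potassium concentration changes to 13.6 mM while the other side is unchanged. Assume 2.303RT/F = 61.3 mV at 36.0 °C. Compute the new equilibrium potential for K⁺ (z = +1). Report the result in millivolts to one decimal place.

After the shift: [K⁺]_out = 13.6, [K⁺]_in = 145 mM.
E_new = (61.3/1)·log₁₀(13.6/145) = 61.30 · (-1.0278) = -63.01 mV

-63.0 mV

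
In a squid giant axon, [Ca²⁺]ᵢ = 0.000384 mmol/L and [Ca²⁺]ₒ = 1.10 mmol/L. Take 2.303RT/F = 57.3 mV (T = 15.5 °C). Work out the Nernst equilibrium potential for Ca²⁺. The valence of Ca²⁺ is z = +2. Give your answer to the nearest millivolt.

99 mV

E = (57.3/z) · log₁₀([Ca²⁺]_out/[Ca²⁺]_in) with z = +2.
= (57.3/2) · log₁₀(1.10/0.000384) = 28.65 · log₁₀(2865)
= 28.65 · (3.4571) = 99.04 mV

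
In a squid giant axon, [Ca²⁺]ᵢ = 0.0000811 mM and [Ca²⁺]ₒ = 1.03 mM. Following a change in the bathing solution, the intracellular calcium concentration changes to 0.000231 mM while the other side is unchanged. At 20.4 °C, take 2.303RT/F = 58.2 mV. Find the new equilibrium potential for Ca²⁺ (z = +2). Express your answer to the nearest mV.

After the shift: [Ca²⁺]_out = 1.03, [Ca²⁺]_in = 0.000231 mM.
E_new = (58.2/2)·log₁₀(1.03/0.000231) = 29.10 · (3.6492) = 106.19 mV

106 mV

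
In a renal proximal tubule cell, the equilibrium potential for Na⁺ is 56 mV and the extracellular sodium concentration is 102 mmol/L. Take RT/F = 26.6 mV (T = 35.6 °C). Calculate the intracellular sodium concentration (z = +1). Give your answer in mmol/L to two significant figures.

12 mmol/L

Nernst: E = (26.6/1) · ln([out]/[in]), so ln([out]/[in]) = 56.0 × 1 / 26.6 = 2.1053.
[out]/[in] = e^(2.1053) = 8.209.
[in] = 102 / 8.209 = 12.42 mmol/L.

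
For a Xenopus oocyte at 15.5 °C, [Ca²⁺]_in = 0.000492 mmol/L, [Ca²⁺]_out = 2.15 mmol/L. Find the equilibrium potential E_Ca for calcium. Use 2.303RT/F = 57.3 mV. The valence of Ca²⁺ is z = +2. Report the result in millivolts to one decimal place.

104.3 mV

E = (57.3/z) · log₁₀([Ca²⁺]_out/[Ca²⁺]_in) with z = +2.
= (57.3/2) · log₁₀(2.15/0.000492) = 28.65 · log₁₀(4370)
= 28.65 · (3.6405) = 104.30 mV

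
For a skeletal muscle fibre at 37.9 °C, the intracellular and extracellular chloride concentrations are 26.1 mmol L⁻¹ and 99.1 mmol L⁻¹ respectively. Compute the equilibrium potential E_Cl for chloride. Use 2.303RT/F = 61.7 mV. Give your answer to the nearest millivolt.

E = (61.7/z) · log₁₀([Cl⁻]_out/[Cl⁻]_in) with z = -1.
For an anion, dividing by z = -1 reverses the sign.
= (61.7/-1) · log₁₀(99.1/26.1) = -61.70 · log₁₀(3.797)
= -61.70 · (0.5794) = -35.75 mV

-36 mV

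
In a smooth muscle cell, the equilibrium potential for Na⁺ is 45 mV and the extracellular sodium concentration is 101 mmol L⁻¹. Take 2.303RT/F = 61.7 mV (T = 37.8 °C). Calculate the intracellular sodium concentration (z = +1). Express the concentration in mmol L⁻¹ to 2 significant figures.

Nernst: E = (61.7/1) · log₁₀([out]/[in]), so log₁₀([out]/[in]) = 45.0 × 1 / 61.7 = 0.7293.
[out]/[in] = 10^(0.7293) = 5.362.
[in] = 101 / 5.362 = 18.84 mmol L⁻¹.

19 mmol L⁻¹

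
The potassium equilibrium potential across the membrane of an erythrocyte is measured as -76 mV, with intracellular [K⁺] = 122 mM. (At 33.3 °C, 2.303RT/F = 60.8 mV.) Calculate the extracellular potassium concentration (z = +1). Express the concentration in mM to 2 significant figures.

Nernst: E = (60.8/1) · log₁₀([out]/[in]), so log₁₀([out]/[in]) = -76.0 × 1 / 60.8 = -1.2500.
[out]/[in] = 10^(-1.2500) = 0.05623.
[out] = 0.05623 × 122 = 6.861 mM.

6.9 mM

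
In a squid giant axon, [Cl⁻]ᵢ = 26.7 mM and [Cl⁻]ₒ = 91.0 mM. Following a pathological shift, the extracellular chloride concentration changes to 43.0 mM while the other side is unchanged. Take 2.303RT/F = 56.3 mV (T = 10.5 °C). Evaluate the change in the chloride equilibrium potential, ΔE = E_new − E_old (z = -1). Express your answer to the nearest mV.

E_old = (56.3/-1)·log₁₀(91.0/26.7) = -29.98 mV
E_new = (56.3/-1)·log₁₀(43.0/26.7) = -11.65 mV
ΔE = -11.65 − (-29.98) = 18.33 mV

18 mV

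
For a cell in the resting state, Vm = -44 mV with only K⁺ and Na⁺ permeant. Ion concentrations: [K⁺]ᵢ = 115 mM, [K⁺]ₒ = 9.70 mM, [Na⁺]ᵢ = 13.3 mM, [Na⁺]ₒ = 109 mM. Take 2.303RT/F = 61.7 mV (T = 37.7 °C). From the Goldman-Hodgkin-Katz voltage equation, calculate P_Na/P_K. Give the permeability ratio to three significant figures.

Let α = P_Na/P_K. GHK: Vm = 61.7·log₁₀[(Kₒ + α·Naₒ)/(Kᵢ + α·Naᵢ)].
10^(Vm/61.7) = 10^(-44.0/61.7) = 0.19359
So 0.19359·(Kᵢ + α·Naᵢ) = Kₒ + α·Naₒ → α = (0.19359·115.0 − 9.7) / (109.0 − 0.19359·13.3)
α = (22.26 − 9.7) / (109.0 − 2.575) = 12.56/106.4 = 0.118

0.118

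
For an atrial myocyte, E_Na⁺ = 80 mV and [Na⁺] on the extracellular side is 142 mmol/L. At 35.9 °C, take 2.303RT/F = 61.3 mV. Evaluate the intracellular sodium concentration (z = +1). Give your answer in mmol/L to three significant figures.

7.03 mmol/L

Nernst: E = (61.3/1) · log₁₀([out]/[in]), so log₁₀([out]/[in]) = 80.0 × 1 / 61.3 = 1.3051.
[out]/[in] = 10^(1.3051) = 20.19.
[in] = 142 / 20.19 = 7.034 mmol/L.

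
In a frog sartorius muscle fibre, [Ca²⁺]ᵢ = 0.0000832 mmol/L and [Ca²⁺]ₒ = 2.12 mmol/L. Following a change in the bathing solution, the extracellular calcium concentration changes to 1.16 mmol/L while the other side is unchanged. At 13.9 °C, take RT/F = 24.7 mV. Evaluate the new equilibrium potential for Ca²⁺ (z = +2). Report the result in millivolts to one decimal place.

117.9 mV

After the shift: [Ca²⁺]_out = 1.16, [Ca²⁺]_in = 0.0000832 mmol/L.
E_new = (24.7/2)·ln(1.16/0.0000832) = 12.35 · (9.5427) = 117.85 mV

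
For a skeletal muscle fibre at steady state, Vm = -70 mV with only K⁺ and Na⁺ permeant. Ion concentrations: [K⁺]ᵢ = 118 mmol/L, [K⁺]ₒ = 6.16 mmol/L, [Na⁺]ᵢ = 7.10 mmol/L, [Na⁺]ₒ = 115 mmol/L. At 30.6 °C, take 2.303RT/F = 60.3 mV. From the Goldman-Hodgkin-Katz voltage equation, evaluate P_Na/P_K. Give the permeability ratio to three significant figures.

0.0174

Let α = P_Na/P_K. GHK: Vm = 60.3·log₁₀[(Kₒ + α·Naₒ)/(Kᵢ + α·Naᵢ)].
10^(Vm/60.3) = 10^(-70.0/60.3) = 0.069046
So 0.069046·(Kᵢ + α·Naᵢ) = Kₒ + α·Naₒ → α = (0.069046·118.0 − 6.16) / (115.0 − 0.069046·7.1)
α = (8.147 − 6.16) / (115.0 − 0.4902) = 1.987/114.5 = 0.01736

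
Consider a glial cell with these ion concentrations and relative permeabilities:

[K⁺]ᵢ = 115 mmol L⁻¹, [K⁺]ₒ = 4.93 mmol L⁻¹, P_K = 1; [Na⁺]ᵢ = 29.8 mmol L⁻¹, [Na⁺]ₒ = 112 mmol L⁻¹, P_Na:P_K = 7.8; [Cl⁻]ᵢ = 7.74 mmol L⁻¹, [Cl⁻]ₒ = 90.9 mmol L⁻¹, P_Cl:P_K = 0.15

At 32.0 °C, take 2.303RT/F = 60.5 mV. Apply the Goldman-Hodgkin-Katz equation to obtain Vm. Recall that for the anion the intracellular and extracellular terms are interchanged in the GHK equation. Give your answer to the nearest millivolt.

23 mV

Vm = 60.5 · log₁₀[(Σ P·[cation]ₒ + Σ P·[anion]ᵢ) / (Σ P·[cation]ᵢ + Σ P·[anion]ₒ)]
Numerator = 1×4.93 + 7.8×112 + 0.15×7.74 = 879.7
Denominator = 1×115 + 7.8×29.8 + 0.15×90.9 = 361.1
Vm = 60.5 · log₁₀(2.4363) = 60.5 × (0.3867) = 23.40 mV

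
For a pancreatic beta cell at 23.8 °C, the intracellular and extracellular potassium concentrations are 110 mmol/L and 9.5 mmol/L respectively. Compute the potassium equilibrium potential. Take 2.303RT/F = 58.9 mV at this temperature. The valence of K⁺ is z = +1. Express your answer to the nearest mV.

-63 mV

E = (58.9/z) · log₁₀([K⁺]_out/[K⁺]_in) with z = +1.
= (58.9/1) · log₁₀(9.5/110) = 58.90 · log₁₀(0.08636)
= 58.90 · (-1.0637) = -62.65 mV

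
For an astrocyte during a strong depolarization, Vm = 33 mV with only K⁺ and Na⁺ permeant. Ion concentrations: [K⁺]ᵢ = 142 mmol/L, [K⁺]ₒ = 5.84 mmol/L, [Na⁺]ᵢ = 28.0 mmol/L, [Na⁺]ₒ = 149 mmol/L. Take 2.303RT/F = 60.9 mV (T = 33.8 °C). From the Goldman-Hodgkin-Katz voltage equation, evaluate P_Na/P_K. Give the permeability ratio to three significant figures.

Let α = P_Na/P_K. GHK: Vm = 60.9·log₁₀[(Kₒ + α·Naₒ)/(Kᵢ + α·Naᵢ)].
10^(Vm/60.9) = 10^(33.0/60.9) = 3.4823
So 3.4823·(Kᵢ + α·Naᵢ) = Kₒ + α·Naₒ → α = (3.4823·142.0 − 5.84) / (149.0 − 3.4823·28.0)
α = (494.5 − 5.84) / (149.0 − 97.51) = 488.7/51.49 = 9.489

9.49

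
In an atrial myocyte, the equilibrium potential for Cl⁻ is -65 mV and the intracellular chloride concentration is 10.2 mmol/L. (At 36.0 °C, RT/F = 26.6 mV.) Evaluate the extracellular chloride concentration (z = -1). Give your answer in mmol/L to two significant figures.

Nernst: E = (26.6/-1) · ln([out]/[in]), so ln([out]/[in]) = -65.0 × -1 / 26.6 = 2.4436.
[out]/[in] = e^(2.4436) = 11.51.
[out] = 11.51 × 10.2 = 117.4 mmol/L.

120 mmol/L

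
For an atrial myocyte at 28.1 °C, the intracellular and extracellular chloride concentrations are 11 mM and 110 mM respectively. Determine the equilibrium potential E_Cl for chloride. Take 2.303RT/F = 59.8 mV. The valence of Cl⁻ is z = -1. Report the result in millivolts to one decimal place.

E = (59.8/z) · log₁₀([Cl⁻]_out/[Cl⁻]_in) with z = -1.
For an anion, dividing by z = -1 reverses the sign.
= (59.8/-1) · log₁₀(110/11) = -59.80 · log₁₀(10)
= -59.80 · (1.0000) = -59.80 mV

-59.8 mV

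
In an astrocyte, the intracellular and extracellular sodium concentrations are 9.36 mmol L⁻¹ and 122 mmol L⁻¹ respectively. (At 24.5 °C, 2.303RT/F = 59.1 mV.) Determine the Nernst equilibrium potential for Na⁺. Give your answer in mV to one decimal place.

E = (59.1/z) · log₁₀([Na⁺]_out/[Na⁺]_in) with z = +1.
= (59.1/1) · log₁₀(122/9.36) = 59.10 · log₁₀(13.03)
= 59.10 · (1.1151) = 65.90 mV

65.9 mV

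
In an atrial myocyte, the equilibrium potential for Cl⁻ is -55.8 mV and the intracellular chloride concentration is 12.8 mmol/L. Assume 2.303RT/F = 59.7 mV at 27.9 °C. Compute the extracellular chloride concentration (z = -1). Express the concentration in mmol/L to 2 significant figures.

Nernst: E = (59.7/-1) · log₁₀([out]/[in]), so log₁₀([out]/[in]) = -55.8 × -1 / 59.7 = 0.9347.
[out]/[in] = 10^(0.9347) = 8.603.
[out] = 8.603 × 12.8 = 110.1 mmol/L.

110 mmol/L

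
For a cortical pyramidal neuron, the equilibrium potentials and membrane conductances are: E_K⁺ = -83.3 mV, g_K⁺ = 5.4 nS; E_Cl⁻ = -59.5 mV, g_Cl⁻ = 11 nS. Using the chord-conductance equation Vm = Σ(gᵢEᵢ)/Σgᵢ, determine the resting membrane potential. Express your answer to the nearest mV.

Σ gᵢEᵢ = 5.4·(-83.3) + 11·(-59.5) = -1104.32
Σ gᵢ = 5.4 + 11 = 16.4
Vm = -1104.32 / 16.4 = -67.34 mV

-67 mV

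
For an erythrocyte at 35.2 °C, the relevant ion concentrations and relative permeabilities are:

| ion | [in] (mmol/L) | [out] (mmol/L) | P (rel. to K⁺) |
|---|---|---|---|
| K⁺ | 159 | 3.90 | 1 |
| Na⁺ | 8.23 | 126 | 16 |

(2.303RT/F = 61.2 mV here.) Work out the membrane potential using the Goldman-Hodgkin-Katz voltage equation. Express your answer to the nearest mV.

52 mV

Vm = 61.2 · log₁₀[(Σ P·[cation]ₒ + Σ P·[anion]ᵢ) / (Σ P·[cation]ᵢ + Σ P·[anion]ₒ)]
Numerator = 1×3.90 + 16×126 = 2020
Denominator = 1×159 + 16×8.23 = 290.7
Vm = 61.2 · log₁₀(6.9489) = 61.2 × (0.8419) = 51.53 mV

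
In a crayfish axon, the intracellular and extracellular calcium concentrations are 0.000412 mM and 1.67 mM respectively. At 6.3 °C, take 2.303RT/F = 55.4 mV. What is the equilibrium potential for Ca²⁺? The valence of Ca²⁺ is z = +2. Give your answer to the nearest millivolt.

E = (55.4/z) · log₁₀([Ca²⁺]_out/[Ca²⁺]_in) with z = +2.
= (55.4/2) · log₁₀(1.67/0.000412) = 27.70 · log₁₀(4053)
= 27.70 · (3.6078) = 99.94 mV

100 mV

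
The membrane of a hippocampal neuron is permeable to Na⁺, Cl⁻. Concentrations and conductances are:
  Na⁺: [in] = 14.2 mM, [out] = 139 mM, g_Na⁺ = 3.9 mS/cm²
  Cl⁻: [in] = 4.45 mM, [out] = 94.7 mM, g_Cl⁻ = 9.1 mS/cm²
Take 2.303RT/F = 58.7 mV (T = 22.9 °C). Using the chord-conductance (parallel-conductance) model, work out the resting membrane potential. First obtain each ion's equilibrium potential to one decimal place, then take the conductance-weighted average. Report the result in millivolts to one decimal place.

-37.1 mV

E_Na⁺ = (58.7/1)·log₁₀(139/14.2) = 58.2 mV
E_Cl⁻ = (58.7/-1)·log₁₀(94.7/4.45) = -78.0 mV
Vm = (Σ gᵢEᵢ)/(Σ gᵢ) = (3.9·58.2 + 9.1·-78.0) / (3.9 + 9.1)
= -482.82 / 13 = -37.14 mV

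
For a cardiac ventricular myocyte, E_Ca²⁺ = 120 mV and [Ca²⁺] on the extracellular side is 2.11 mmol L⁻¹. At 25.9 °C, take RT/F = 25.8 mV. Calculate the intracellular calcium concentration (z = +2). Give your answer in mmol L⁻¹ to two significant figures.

Nernst: E = (25.8/2) · ln([out]/[in]), so ln([out]/[in]) = 120.0 × 2 / 25.8 = 9.3023.
[out]/[in] = e^(9.3023) = 1.096e+04.
[in] = 2.11 / 1.096e+04 = 0.0001925 mmol L⁻¹.

0.00019 mmol L⁻¹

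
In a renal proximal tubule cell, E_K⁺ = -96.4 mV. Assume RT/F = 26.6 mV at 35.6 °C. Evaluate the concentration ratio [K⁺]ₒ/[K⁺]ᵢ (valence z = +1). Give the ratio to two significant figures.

0.027

ln([out]/[in]) = E·z/(26.6) = -96.4 × 1 / 26.6 = -3.6241
[out]/[in] = e^(-3.6241) = 0.02667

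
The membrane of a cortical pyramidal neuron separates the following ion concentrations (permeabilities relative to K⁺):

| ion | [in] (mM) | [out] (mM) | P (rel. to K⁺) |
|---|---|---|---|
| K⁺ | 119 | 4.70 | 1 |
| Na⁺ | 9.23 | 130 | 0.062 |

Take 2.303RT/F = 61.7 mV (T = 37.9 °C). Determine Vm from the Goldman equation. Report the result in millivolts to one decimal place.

Vm = 61.7 · log₁₀[(Σ P·[cation]ₒ + Σ P·[anion]ᵢ) / (Σ P·[cation]ᵢ + Σ P·[anion]ₒ)]
Numerator = 1×4.70 + 0.062×130 = 12.76
Denominator = 1×119 + 0.062×9.23 = 119.6
Vm = 61.7 · log₁₀(0.10671) = 61.7 × (-0.9718) = -59.96 mV

-60.0 mV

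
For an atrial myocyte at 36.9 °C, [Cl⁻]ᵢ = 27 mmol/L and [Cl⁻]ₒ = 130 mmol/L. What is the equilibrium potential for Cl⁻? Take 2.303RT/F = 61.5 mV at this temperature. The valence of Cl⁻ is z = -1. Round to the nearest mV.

-42 mV

E = (61.5/z) · log₁₀([Cl⁻]_out/[Cl⁻]_in) with z = -1.
For an anion, dividing by z = -1 reverses the sign.
= (61.5/-1) · log₁₀(130/27) = -61.50 · log₁₀(4.815)
= -61.50 · (0.6826) = -41.98 mV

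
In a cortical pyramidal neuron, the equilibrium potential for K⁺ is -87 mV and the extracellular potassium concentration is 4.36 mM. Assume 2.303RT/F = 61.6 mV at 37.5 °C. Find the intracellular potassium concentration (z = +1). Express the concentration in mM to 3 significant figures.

Nernst: E = (61.6/1) · log₁₀([out]/[in]), so log₁₀([out]/[in]) = -87.0 × 1 / 61.6 = -1.4123.
[out]/[in] = 10^(-1.4123) = 0.0387.
[in] = 4.36 / 0.0387 = 112.7 mM.

113 mM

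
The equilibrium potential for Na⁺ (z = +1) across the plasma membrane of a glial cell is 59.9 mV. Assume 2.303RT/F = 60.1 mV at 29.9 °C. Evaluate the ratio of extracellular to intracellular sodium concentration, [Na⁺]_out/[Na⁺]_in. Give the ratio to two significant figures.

log₁₀([out]/[in]) = E·z/(60.1) = 59.9 × 1 / 60.1 = 0.9967
[out]/[in] = 10^(0.9967) = 9.924

9.9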